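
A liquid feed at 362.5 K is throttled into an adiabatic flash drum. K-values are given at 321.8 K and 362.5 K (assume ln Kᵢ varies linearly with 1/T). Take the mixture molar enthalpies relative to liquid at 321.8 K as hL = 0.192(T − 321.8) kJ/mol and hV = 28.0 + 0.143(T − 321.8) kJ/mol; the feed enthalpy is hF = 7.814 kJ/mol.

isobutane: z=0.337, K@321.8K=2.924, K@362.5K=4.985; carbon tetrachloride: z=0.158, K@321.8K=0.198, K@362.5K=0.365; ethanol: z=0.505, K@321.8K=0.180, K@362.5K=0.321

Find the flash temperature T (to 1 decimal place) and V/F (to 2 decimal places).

T = 336.5 K, V/F = 0.18

Adiabatic flash: solve Rachford–Rice at each trial T, then check hF = ψ·hV(T) + (1−ψ)·hL(T).
  T = 321.8 K: K = (2.924, 0.198, 0.180), RR gives ψ = 0.069, H_out = 1.919 kJ/mol
  T = 362.5 K: K = (4.985, 0.365, 0.321), RR gives ψ = 0.338, H_out = 16.594 kJ/mol
  T = 342.1 K: K = (3.876, 0.274, 0.244), RR gives ψ = 0.220, H_out = 9.828 kJ/mol
  T = 332.0 K: K = (3.384, 0.234, 0.211), RR gives ψ = 0.152, H_out = 6.136 kJ/mol
  T = 337.1 K: K = (3.628, 0.254, 0.227), RR gives ψ = 0.187, H_out = 8.045 kJ/mol
  T = 334.6 K: K = (3.507, 0.244, 0.219), RR gives ψ = 0.170, H_out = 7.122 kJ/mol
  T = 335.9 K: K = (3.569, 0.249, 0.223), RR gives ψ = 0.179, H_out = 7.605 kJ/mol
Linear interpolation between T = 335.9 (H_out = 7.605) and T = 337.1 (H_out = 8.045) on hF = 7.814 gives T ≈ 336.5 K, at which ψ = 0.18.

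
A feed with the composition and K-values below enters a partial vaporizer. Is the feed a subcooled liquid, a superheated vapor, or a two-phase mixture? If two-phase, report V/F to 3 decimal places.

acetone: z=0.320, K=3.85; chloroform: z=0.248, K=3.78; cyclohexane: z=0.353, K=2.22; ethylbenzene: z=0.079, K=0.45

superheated vapor

ΣzᵢKᵢ = 2.989; Σzᵢ/Kᵢ = 0.483.
Since Σzᵢ/Kᵢ < 1 the mixture is above its dew point — single vapor phase.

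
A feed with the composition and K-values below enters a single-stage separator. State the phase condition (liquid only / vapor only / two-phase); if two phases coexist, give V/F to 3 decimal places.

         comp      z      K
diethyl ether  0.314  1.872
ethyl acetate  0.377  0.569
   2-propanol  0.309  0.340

ΣzᵢKᵢ = 0.907; Σzᵢ/Kᵢ = 1.739.
Since ΣzᵢKᵢ < 1 the mixture is below its bubble point — single liquid phase.

liquid only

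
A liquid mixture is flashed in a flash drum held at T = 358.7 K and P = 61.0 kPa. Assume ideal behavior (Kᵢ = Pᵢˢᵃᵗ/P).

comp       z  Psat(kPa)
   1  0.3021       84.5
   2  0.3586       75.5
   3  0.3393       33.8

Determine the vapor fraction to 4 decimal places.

ψ = 0.3634

Raoult's law: Kᵢ = Pᵢˢᵃᵗ/P = Pᵢˢᵃᵗ/61.0.
  K_1 = 84.5/61.0 = 1.385246, K_2 = 75.5/61.0 = 1.237705, K_3 = 33.8/61.0 = 0.554098
Material balance + equilibrium reduce to Σ zᵢ(Kᵢ−1)/(1+ψ(Kᵢ−1)) = 0.
g(0) = ΣzᵢKᵢ − 1 = 0.0503 and g(1) = 1 − Σzᵢ/Kᵢ = -0.1202, so a root lies in (0, 1).
Newton–Raphson from ψ = 0.53:
  ψ = 0.5300: g = -0.02576, g' = -0.1626 → ψ = 0.3715
  ψ = 0.3715: g = -0.00120, g' = -0.1483 → ψ = 0.3634
Converged at ψ = 0.3634.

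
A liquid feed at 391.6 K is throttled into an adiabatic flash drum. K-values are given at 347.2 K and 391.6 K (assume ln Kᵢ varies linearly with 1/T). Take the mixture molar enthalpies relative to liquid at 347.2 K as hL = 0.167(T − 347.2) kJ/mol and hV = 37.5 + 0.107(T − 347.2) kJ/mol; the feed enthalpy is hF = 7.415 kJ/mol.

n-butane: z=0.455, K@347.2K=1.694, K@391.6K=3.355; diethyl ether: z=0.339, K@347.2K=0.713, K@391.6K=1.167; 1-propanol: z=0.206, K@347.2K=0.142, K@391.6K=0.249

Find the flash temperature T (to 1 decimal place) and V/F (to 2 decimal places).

T = 349.6 K, V/F = 0.19

Adiabatic flash: solve Rachford–Rice at each trial T, then check hF = ψ·hV(T) + (1−ψ)·hL(T).
  T = 347.2 K: K = (1.694, 0.713, 0.142), RR gives ψ = 0.104, H_out = 3.915 kJ/mol
  T = 391.6 K: K = (3.355, 1.167, 0.249), RR gives ψ = 0.831, H_out = 36.380 kJ/mol
  T = 369.4 K: K = (2.433, 0.926, 0.191), RR gives ψ = 0.601, H_out = 25.438 kJ/mol
  T = 358.3 K: K = (2.042, 0.816, 0.166), RR gives ψ = 0.416, H_out = 17.161 kJ/mol
  T = 352.8 K: K = (1.864, 0.764, 0.154), RR gives ψ = 0.285, H_out = 11.518 kJ/mol
  T = 350.0 K: K = (1.778, 0.738, 0.148), RR gives ψ = 0.202, H_out = 8.011 kJ/mol
  T = 348.6 K: K = (1.736, 0.726, 0.145), RR gives ψ = 0.155, H_out = 6.047 kJ/mol
Linear interpolation between T = 348.6 (H_out = 6.047) and T = 350.0 (H_out = 8.011) on hF = 7.415 gives T ≈ 349.6 K, at which ψ = 0.19.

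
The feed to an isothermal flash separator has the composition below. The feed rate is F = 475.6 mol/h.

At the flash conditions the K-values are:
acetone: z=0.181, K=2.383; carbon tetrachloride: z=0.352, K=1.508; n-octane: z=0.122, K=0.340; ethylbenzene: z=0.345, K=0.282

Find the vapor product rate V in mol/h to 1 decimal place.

V = 76.5 mol/h

Let ψ = V/F and solve Σ zᵢ(Kᵢ−1)/(1+ψ(Kᵢ−1)) = 0.
g(0) = ΣzᵢKᵢ − 1 = 0.101 and g(1) = 1 − Σzᵢ/Kᵢ = -0.892, so a root lies in (0, 1).
Newton–Raphson from ψ = 0.44:
  ψ = 0.440: g = -0.1738, g' = -0.680 → ψ = 0.184
  ψ = 0.184: g = -0.0143, g' = -0.601 → ψ = 0.161
Converged at ψ = 0.161.
Then V = ψ·F = 0.1608·475.6 = 76.5 mol/h and L = F − V = 399.1 mol/h.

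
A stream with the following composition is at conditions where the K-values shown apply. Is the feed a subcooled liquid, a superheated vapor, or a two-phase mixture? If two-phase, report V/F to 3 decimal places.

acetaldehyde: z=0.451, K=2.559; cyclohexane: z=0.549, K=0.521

ΣzᵢKᵢ = 1.440; Σzᵢ/Kᵢ = 1.230.
Both exceed 1, so a two-phase solution exists.
Let ψ = V/F and solve Σ zᵢ(Kᵢ−1)/(1+ψ(Kᵢ−1)) = 0.
Binary case is linear: z₁(K₁−1)(1+ψ(K₂−1)) + z₂(K₂−1)(1+ψ(K₁−1)) = 0
⇒ ψ = [z₁(K₁−1)+z₂(K₂−1)] / [−(K₁−1)(K₂−1)] = 0.4401/0.7468 = 0.589

two-phase, V/F = 0.589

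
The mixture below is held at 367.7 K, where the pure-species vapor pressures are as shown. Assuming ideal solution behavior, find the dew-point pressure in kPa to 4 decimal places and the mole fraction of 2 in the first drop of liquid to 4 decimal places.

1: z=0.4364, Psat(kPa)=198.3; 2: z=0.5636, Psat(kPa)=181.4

At the dew point ψ → 1, so Σzᵢ/Kᵢ = 1 with Kᵢ = Pᵢˢᵃᵗ/P ⇒ 1/P = Σzᵢ/Pᵢˢᵃᵗ.
1/P = 0.4364/198.3 + 0.5636/181.4 = 0.0053077 ⇒ P = 188.4072 kPa
xᵢ = zᵢP/Pᵢˢᵃᵗ ⇒ x_2 = 0.5636·188.4072/181.4 = 0.5854

Pdew = 188.4072 kPa, x_2 = 0.5854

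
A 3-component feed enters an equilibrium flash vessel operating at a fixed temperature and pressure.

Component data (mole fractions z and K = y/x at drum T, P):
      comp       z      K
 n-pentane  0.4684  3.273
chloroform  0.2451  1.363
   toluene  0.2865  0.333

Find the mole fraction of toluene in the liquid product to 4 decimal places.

Newton–Raphson from ψ = 0.42:
  ψ = 0.4200: g = 0.35642, g' = -0.9037 → ψ = 0.8144
  ψ = 0.8144: g = 0.02374, g' = -0.9278 → ψ = 0.8400
  ψ = 0.8400: g = -0.00045, g' = -0.9641 → ψ = 0.8395
Converged at ψ = 0.8395.
Compositions from xᵢ = zᵢ/(1+ψ(Kᵢ−1)), yᵢ = Kᵢxᵢ:
  n-pentane: x = 0.1611, y = 0.5271
  chloroform: x = 0.1879, y = 0.2560
  toluene: x = 0.6511, y = 0.2168

x_toluene = 0.6511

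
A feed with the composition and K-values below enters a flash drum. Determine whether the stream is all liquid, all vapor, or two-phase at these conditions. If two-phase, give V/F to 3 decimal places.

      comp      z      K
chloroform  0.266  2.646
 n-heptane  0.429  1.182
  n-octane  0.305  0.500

two-phase, V/F = 0.808

ΣzᵢKᵢ = 1.363; Σzᵢ/Kᵢ = 1.073.
Both exceed 1, so a two-phase solution exists.
Rachford–Rice: g(ψ) = Σ zᵢ(Kᵢ−1)/(1+ψ(Kᵢ−1)) = 0.
Iterate (Newton) starting at ψ = 0.45:
  ψ = 0.450: g = 0.1269, g' = -0.377 → ψ = 0.787
  ψ = 0.787: g = 0.0077, g' = -0.355 → ψ = 0.808
Converged at ψ = 0.808.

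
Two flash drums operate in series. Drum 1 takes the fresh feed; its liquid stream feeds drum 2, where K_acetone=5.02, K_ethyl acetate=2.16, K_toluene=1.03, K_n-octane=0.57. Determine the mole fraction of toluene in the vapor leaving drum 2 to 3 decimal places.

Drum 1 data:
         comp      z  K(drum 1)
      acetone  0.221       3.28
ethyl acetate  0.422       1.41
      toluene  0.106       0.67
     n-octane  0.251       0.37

y_toluene (drum 2) = 0.139

Drum 1:
Rachford–Rice: g(ψ₁) = Σ zᵢ(Kᵢ−1)/(1+ψ₁(Kᵢ−1)) = 0.
g(0) = ΣzᵢKᵢ − 1 = 0.484 and g(1) = 1 − Σzᵢ/Kᵢ = -0.203, so a root lies in (0, 1).
Iterate (Newton) starting at ψ₁ = 0.5:
  ψ₁ = 0.500: g = 0.1063, g' = -0.529 → ψ₁ = 0.701
  ψ₁ = 0.701: g = -0.0004, g' = -0.552 → ψ₁ = 0.700
Converged at ψ₁ = 0.700.
Drum-1 compositions:
  acetone: x = 0.085, y = 0.279
  ethyl acetate: x = 0.328, y = 0.462
  toluene: x = 0.138, y = 0.092
  n-octane: x = 0.449, y = 0.166
Drum-2 feed = drum-1 liquid: z₂ = (0.0851, 0.3279, 0.1379, 0.4492).
Drum 2:
Let ψ₂ = V/F and solve Σ zᵢ(Kᵢ−1)/(1+ψ₂(Kᵢ−1)) = 0.
Check two-phase: ΣzᵢKᵢ = 1.533 > 1 and Σzᵢ/Kᵢ = 1.091 > 1, so g(0) = 0.533 > 0 and g(1) = -0.091 < 0.
Iterate (Newton) starting at ψ₂ = 0.69:
  ψ₂ = 0.690: g = 0.0313, g' = -0.401 → ψ₂ = 0.768
  ψ₂ = 0.768: g = 0.0004, g' = -0.391 → ψ₂ = 0.769
Converged at ψ₂ = 0.769.
  acetone: x = 0.021, y = 0.104
  ethyl acetate: x = 0.173, y = 0.374
  toluene: x = 0.135, y = 0.139
  n-octane: x = 0.671, y = 0.383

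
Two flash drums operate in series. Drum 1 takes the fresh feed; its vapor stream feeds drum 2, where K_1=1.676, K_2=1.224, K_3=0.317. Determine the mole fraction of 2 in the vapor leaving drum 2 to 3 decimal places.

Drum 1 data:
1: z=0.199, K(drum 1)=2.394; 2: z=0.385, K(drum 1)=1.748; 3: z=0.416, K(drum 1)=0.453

y_2 (drum 2) = 0.529

Drum 1:
Let ψ₁ = V/F and solve Σ zᵢ(Kᵢ−1)/(1+ψ₁(Kᵢ−1)) = 0.
Check two-phase: ΣzᵢKᵢ = 1.338 > 1 and Σzᵢ/Kᵢ = 1.222 > 1, so g(0) = 0.338 > 0 and g(1) = -0.222 < 0.
Newton–Raphson from ψ₁ = 0.48:
  ψ₁ = 0.480: g = 0.0695, g' = -0.484 → ψ₁ = 0.624
  ψ₁ = 0.624: g = -0.0006, g' = -0.498 → ψ₁ = 0.622
Converged at ψ₁ = 0.622.
Drum-1 compositions:
  1: x = 0.107, y = 0.255
  2: x = 0.263, y = 0.459
  3: x = 0.631, y = 0.286
Drum-2 feed = drum-1 vapor: z₂ = (0.2551, 0.4592, 0.2857).
Drum 2:
Newton–Raphson from ψ₂ = 0.5:
  ψ₂ = 0.500: g = -0.0750, g' = -0.391 → ψ₂ = 0.308
  ψ₂ = 0.308: g = -0.0083, g' = -0.314 → ψ₂ = 0.282
Converged at ψ₂ = 0.282.
  1: x = 0.214, y = 0.359
  2: x = 0.432, y = 0.529
  3: x = 0.354, y = 0.112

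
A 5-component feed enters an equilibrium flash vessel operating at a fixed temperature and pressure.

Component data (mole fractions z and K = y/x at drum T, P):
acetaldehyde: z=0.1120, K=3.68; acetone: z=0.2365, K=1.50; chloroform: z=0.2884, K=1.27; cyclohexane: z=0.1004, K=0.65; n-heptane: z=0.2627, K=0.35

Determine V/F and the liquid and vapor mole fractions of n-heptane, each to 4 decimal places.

Material balance + equilibrium reduce to Σ zᵢ(Kᵢ−1)/(1+V/F(Kᵢ−1)) = 0.
g(0) = ΣzᵢKᵢ − 1 = 0.2904 and g(1) = 1 − Σzᵢ/Kᵢ = -0.3202, so a root lies in (0, 1).
Iterate (Newton) starting at V/F = 0.35:
  V/F = 0.3500: g = 0.06558, g' = -0.4765 → V/F = 0.4876
  V/F = 0.4876: g = 0.00164, g' = -0.4616 → V/F = 0.4912
Converged at V/F = 0.4912.
Compositions from xᵢ = zᵢ/(1+V/F(Kᵢ−1)), yᵢ = Kᵢxᵢ:
  acetaldehyde: x = 0.0484, y = 0.1779
  acetone: x = 0.1899, y = 0.2848
  chloroform: x = 0.2546, y = 0.3234
  cyclohexane: x = 0.1212, y = 0.0788
  n-heptane: x = 0.3859, y = 0.1351

V/F = 0.4912, x_n-heptane = 0.3859, y_n-heptane = 0.1351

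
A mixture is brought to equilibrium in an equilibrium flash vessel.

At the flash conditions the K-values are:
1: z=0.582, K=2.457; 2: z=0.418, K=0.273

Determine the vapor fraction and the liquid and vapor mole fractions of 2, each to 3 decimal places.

ψ = 0.514, x_2 = 0.667, y_2 = 0.182

Rachford–Rice: g(ψ) = Σ zᵢ(Kᵢ−1)/(1+ψ(Kᵢ−1)) = 0.
g(0) = ΣzᵢKᵢ − 1 = 0.544 and g(1) = 1 − Σzᵢ/Kᵢ = -0.768, so a root lies in (0, 1).
Binary case is linear: z₁(K₁−1)(1+ψ(K₂−1)) + z₂(K₂−1)(1+ψ(K₁−1)) = 0
⇒ ψ = [z₁(K₁−1)+z₂(K₂−1)] / [−(K₁−1)(K₂−1)] = 0.5441/1.0592 = 0.514
Compositions from xᵢ = zᵢ/(1+ψ(Kᵢ−1)), yᵢ = Kᵢxᵢ:
  1: x = 0.333, y = 0.818
  2: x = 0.667, y = 0.182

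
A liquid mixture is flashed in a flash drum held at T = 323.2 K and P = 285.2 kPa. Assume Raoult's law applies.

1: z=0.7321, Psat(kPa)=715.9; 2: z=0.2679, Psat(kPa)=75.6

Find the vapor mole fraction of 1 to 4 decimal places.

y_1 = 0.8217

Raoult's law: Kᵢ = Pᵢˢᵃᵗ/P = Pᵢˢᵃᵗ/285.2.
  K_1 = 715.9/285.2 = 2.510168, K_2 = 75.6/285.2 = 0.265077
Binary case is linear: z₁(K₁−1)(1+ψ(K₂−1)) + z₂(K₂−1)(1+ψ(K₁−1)) = 0
⇒ ψ = [z₁(K₁−1)+z₂(K₂−1)] / [−(K₁−1)(K₂−1)] = 0.90871/1.10986 = 0.8188
Compositions from xᵢ = zᵢ/(1+ψ(Kᵢ−1)), yᵢ = Kᵢxᵢ:
  1: x = 0.3273, y = 0.8217
  2: x = 0.6727, y = 0.1783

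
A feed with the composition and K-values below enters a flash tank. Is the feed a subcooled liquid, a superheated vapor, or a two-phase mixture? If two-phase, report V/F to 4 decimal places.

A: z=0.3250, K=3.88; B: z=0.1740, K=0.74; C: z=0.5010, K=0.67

ΣzᵢKᵢ = 1.7254; Σzᵢ/Kᵢ = 1.0667.
Both exceed 1, so a two-phase solution exists.
Material balance + equilibrium reduce to Σ zᵢ(Kᵢ−1)/(1+ψ(Kᵢ−1)) = 0.
Newton–Raphson from ψ = 0.5:
  ψ = 0.5000: g = 0.13361, g' = -0.5466 → ψ = 0.7444
  ψ = 0.7444: g = 0.02244, g' = -0.3867 → ψ = 0.8025
  ψ = 0.8025: g = 0.00063, g' = -0.3656 → ψ = 0.8042
Converged at ψ = 0.8042.

two-phase, V/F = 0.8042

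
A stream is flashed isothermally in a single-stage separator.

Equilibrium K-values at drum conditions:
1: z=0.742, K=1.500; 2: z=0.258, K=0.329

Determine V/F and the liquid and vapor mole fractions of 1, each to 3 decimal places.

V/F = 0.590, x_1 = 0.573, y_1 = 0.860

Rachford–Rice: g(V/F) = Σ zᵢ(Kᵢ−1)/(1+V/F(Kᵢ−1)) = 0.
Feasibility: ΣzᵢKᵢ = 1.198, Σzᵢ/Kᵢ = 1.279 — both > 1, two phases present.
Newton–Raphson from V/F = 0.5:
  V/F = 0.500: g = 0.0363, g' = -0.382 → V/F = 0.595
  V/F = 0.595: g = -0.0022, g' = -0.432 → V/F = 0.590
Converged at V/F = 0.590.
Compositions from xᵢ = zᵢ/(1+V/F(Kᵢ−1)), yᵢ = Kᵢxᵢ:
  1: x = 0.573, y = 0.860
  2: x = 0.427, y = 0.140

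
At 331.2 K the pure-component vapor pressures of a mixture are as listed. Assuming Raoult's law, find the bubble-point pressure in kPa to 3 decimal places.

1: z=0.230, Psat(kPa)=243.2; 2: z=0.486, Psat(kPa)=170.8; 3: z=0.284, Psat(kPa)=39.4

At the bubble point ψ → 0, so ΣzᵢKᵢ = 1 with Kᵢ = Pᵢˢᵃᵗ/P ⇒ P = ΣzᵢPᵢˢᵃᵗ.
P = 0.230·243.2 + 0.486·170.8 + 0.284·39.4 = 150.134 kPa

Pbub = 150.134 kPa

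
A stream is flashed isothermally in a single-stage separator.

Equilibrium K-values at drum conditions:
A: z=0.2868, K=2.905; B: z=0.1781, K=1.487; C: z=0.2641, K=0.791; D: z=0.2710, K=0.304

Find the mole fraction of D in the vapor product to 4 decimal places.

Rachford–Rice: g(ψ) = Σ zᵢ(Kᵢ−1)/(1+ψ(Kᵢ−1)) = 0.
Check two-phase: ΣzᵢKᵢ = 1.3893 > 1 and Σzᵢ/Kᵢ = 1.4438 > 1, so g(0) = 0.3893 > 0 and g(1) = -0.4438 < 0.
Newton–Raphson from ψ = 0.68:
  ψ = 0.6800: g = -0.11926, g' = -0.7102 → ψ = 0.5121
  ψ = 0.5121: g = -0.00890, g' = -0.6252 → ψ = 0.4979
  ψ = 0.4979: g = -0.00001, g' = -0.6233 → ψ = 0.4978
Converged at ψ = 0.4978.
Compositions from xᵢ = zᵢ/(1+ψ(Kᵢ−1)), yᵢ = Kᵢxᵢ:
  A: x = 0.1472, y = 0.4276
  B: x = 0.1433, y = 0.2132
  C: x = 0.2948, y = 0.2332
  D: x = 0.4147, y = 0.1261

y_D = 0.1261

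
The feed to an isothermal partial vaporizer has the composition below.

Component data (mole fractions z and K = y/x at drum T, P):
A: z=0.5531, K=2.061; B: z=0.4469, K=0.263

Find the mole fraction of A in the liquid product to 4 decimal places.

Iterate (Newton) starting at ψ = 0.5:
  ψ = 0.5000: g = -0.13813, g' = -0.8745 → ψ = 0.3420
  ψ = 0.3420: g = -0.00980, g' = -0.7692 → ψ = 0.3293
Converged at ψ = 0.3293.
Compositions from xᵢ = zᵢ/(1+ψ(Kᵢ−1)), yᵢ = Kᵢxᵢ:
  A: x = 0.4099, y = 0.8448
  B: x = 0.5901, y = 0.1552

x_A = 0.4099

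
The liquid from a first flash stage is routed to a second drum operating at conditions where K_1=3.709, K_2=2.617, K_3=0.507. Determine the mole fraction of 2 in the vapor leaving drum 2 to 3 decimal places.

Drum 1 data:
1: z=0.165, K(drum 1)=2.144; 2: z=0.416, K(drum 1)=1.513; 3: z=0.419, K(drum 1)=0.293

y_2 (drum 2) = 0.439

Drum 1:
Rachford–Rice: g(ψ₁) = Σ zᵢ(Kᵢ−1)/(1+ψ₁(Kᵢ−1)) = 0.
g(0) = ΣzᵢKᵢ − 1 = 0.106 and g(1) = 1 − Σzᵢ/Kᵢ = -0.782, so a root lies in (0, 1).
Newton iteration, ψ₁⁰ = 0.5:
  ψ₁ = 0.500: g = -0.1683, g' = -0.658 → ψ₁ = 0.244
  ψ₁ = 0.244: g = -0.0208, g' = -0.524 → ψ₁ = 0.204
Converged at ψ₁ = 0.204.
Drum-1 compositions:
  1: x = 0.134, y = 0.287
  2: x = 0.377, y = 0.570
  3: x = 0.490, y = 0.143
Drum-2 feed = drum-1 liquid: z₂ = (0.1338, 0.3766, 0.4897).
Drum 2:
Rachford–Rice: g(ψ₂) = Σ zᵢ(Kᵢ−1)/(1+ψ₂(Kᵢ−1)) = 0.
g(0) = ΣzᵢKᵢ − 1 = 0.730 and g(1) = 1 − Σzᵢ/Kᵢ = -0.146, so a root lies in (0, 1).
Newton–Raphson from ψ₂ = 0.5:
  ψ₂ = 0.500: g = 0.1702, g' = -0.688 → ψ₂ = 0.747
  ψ₂ = 0.747: g = 0.0132, g' = -0.608 → ψ₂ = 0.769
Converged at ψ₂ = 0.769.
  1: x = 0.043, y = 0.161
  2: x = 0.168, y = 0.439
  3: x = 0.789, y = 0.400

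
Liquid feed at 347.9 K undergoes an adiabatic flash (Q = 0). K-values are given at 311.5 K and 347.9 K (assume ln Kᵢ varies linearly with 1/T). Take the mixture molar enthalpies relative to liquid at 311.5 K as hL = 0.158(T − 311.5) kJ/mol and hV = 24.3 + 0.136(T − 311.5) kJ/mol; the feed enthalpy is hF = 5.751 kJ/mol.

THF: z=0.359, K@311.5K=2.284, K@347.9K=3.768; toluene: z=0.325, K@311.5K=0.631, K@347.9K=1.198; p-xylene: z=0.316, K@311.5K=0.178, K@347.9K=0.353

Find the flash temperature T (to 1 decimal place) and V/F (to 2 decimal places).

Adiabatic flash: solve Rachford–Rice at each trial T, then check hF = ψ·hV(T) + (1−ψ)·hL(T).
  T = 311.5 K: K = (2.284, 0.631, 0.178), RR gives ψ = 0.101, H_out = 2.461 kJ/mol
  T = 347.9 K: K = (3.768, 1.198, 0.353), RR gives ψ = 0.727, H_out = 22.838 kJ/mol
  T = 329.7 K: K = (2.974, 0.885, 0.255), RR gives ψ = 0.427, H_out = 13.091 kJ/mol
  T = 320.6 K: K = (2.616, 0.751, 0.214), RR gives ψ = 0.273, H_out = 8.007 kJ/mol
  T = 316.1 K: K = (2.449, 0.690, 0.196), RR gives ψ = 0.191, H_out = 5.348 kJ/mol
  T = 318.4 K: K = (2.534, 0.721, 0.205), RR gives ψ = 0.233, H_out = 6.723 kJ/mol
Linear interpolation between T = 316.1 (H_out = 5.348) and T = 318.4 (H_out = 6.723) on hF = 5.751 gives T ≈ 316.8 K, at which ψ = 0.20.

T = 316.8 K, V/F = 0.20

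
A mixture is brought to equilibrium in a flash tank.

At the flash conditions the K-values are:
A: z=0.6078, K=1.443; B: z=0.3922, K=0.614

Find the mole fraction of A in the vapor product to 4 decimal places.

y_A = 0.6719

Let ψ = V/F and solve Σ zᵢ(Kᵢ−1)/(1+ψ(Kᵢ−1)) = 0.
Check two-phase: ΣzᵢKᵢ = 1.1179 > 1 and Σzᵢ/Kᵢ = 1.0600 > 1, so g(0) = 0.1179 > 0 and g(1) = -0.0600 < 0.
Binary case is linear: z₁(K₁−1)(1+ψ(K₂−1)) + z₂(K₂−1)(1+ψ(K₁−1)) = 0
⇒ ψ = [z₁(K₁−1)+z₂(K₂−1)] / [−(K₁−1)(K₂−1)] = 0.11787/0.17100 = 0.6893
Compositions from xᵢ = zᵢ/(1+ψ(Kᵢ−1)), yᵢ = Kᵢxᵢ:
  A: x = 0.4656, y = 0.6719
  B: x = 0.5344, y = 0.3281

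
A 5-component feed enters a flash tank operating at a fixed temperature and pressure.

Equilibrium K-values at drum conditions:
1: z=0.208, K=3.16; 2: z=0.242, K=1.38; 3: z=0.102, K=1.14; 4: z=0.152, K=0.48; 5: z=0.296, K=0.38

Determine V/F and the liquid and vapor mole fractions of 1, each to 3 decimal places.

Material balance + equilibrium reduce to Σ zᵢ(Kᵢ−1)/(1+V/F(Kᵢ−1)) = 0.
g(0) = ΣzᵢKᵢ − 1 = 0.293 and g(1) = 1 − Σzᵢ/Kᵢ = -0.426, so a root lies in (0, 1).
Iterate (Newton) starting at V/F = 0.5:
  V/F = 0.500: g = -0.0662, g' = -0.565 → V/F = 0.383
  V/F = 0.383: g = 0.0004, g' = -0.579 → V/F = 0.384
Converged at V/F = 0.384.
Compositions from xᵢ = zᵢ/(1+V/F(Kᵢ−1)), yᵢ = Kᵢxᵢ:
  1: x = 0.114, y = 0.359
  2: x = 0.211, y = 0.291
  3: x = 0.097, y = 0.110
  4: x = 0.190, y = 0.091
  5: x = 0.388, y = 0.148

V/F = 0.384, x_1 = 0.114, y_1 = 0.359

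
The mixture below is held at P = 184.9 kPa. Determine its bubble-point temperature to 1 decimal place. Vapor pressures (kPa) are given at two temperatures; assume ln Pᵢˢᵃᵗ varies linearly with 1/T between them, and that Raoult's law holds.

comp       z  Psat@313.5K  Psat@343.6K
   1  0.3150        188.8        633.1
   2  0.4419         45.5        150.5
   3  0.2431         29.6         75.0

T = 332.1 K

Bubble-point temperature: ΣzᵢPᵢˢᵃᵗ(T) = P. Interpolate ln Pᵢˢᵃᵗ = aᵢ + bᵢ/T.
  T = 313.5 K: ΣzᵢPᵢˢᵃᵗ = 86.77 kPa
  T = 343.6 K: ΣzᵢPᵢˢᵃᵗ = 284.16 kPa
  T = 328.6 K: ΣzᵢPᵢˢᵃᵗ = 161.57 kPa
  T = 336.1 K: ΣzᵢPᵢˢᵃᵗ = 215.59 kPa
  T = 332.4 K: ΣzᵢPᵢˢᵃᵗ = 187.29 kPa
  T = 330.5 K: ΣzᵢPᵢˢᵃᵗ = 174.03 kPa
Interpolating between 330.5 K and 332.4 K gives T ≈ 332.1 K.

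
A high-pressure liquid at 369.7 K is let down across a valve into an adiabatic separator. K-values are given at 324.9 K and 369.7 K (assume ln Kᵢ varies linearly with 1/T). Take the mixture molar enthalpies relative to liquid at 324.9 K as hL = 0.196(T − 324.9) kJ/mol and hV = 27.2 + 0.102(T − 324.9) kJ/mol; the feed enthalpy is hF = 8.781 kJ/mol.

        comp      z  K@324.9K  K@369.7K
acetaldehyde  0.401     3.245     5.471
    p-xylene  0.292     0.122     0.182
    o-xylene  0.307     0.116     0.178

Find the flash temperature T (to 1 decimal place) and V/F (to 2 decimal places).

Adiabatic flash: solve Rachford–Rice at each trial T, then check hF = ψ·hV(T) + (1−ψ)·hL(T).
  T = 324.9 K: K = (3.245, 0.122, 0.116), RR gives ψ = 0.188, H_out = 5.122 kJ/mol
  T = 369.7 K: K = (5.471, 0.182, 0.178), RR gives ψ = 0.355, H_out = 16.942 kJ/mol
  T = 347.3 K: K = (4.285, 0.151, 0.146), RR gives ψ = 0.288, H_out = 11.629 kJ/mol
  T = 336.1 K: K = (3.746, 0.136, 0.130), RR gives ψ = 0.245, H_out = 8.589 kJ/mol
  T = 341.7 K: K = (4.011, 0.143, 0.138), RR gives ψ = 0.268, H_out = 10.152 kJ/mol
  T = 338.9 K: K = (3.877, 0.140, 0.134), RR gives ψ = 0.256, H_out = 9.382 kJ/mol
  T = 337.5 K: K = (3.812, 0.138, 0.132), RR gives ψ = 0.251, H_out = 8.989 kJ/mol
Linear interpolation between T = 336.1 (H_out = 8.589) and T = 337.5 (H_out = 8.989) on hF = 8.781 gives T ≈ 336.8 K, at which ψ = 0.25.

T = 336.8 K, V/F = 0.25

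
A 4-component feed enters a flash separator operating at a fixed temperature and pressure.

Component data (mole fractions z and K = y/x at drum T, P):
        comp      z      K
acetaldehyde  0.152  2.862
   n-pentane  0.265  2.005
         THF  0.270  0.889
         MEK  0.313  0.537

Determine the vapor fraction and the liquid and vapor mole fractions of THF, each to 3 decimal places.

ψ = 0.795, x_THF = 0.296, y_THF = 0.263

Material balance + equilibrium reduce to Σ zᵢ(Kᵢ−1)/(1+ψ(Kᵢ−1)) = 0.
Check two-phase: ΣzᵢKᵢ = 1.374 > 1 and Σzᵢ/Kᵢ = 1.072 > 1, so g(0) = 0.374 > 0 and g(1) = -0.072 < 0.
Newton iteration, ψ⁰ = 0.5:
  ψ = 0.500: g = 0.1035, g' = -0.377 → ψ = 0.774
  ψ = 0.774: g = 0.0070, g' = -0.340 → ψ = 0.795
Converged at ψ = 0.795.
Compositions from xᵢ = zᵢ/(1+ψ(Kᵢ−1)), yᵢ = Kᵢxᵢ:
  acetaldehyde: x = 0.061, y = 0.175
  n-pentane: x = 0.147, y = 0.295
  THF: x = 0.296, y = 0.263
  MEK: x = 0.495, y = 0.266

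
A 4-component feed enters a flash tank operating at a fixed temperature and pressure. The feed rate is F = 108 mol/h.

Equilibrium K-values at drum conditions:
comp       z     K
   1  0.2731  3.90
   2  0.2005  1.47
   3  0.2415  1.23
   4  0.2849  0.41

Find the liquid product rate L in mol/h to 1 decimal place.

L = 15.3 mol/h

Let β = V/F and solve Σ zᵢ(Kᵢ−1)/(1+β(Kᵢ−1)) = 0.
Check two-phase: ΣzᵢKᵢ = 1.7737 > 1 and Σzᵢ/Kᵢ = 1.0976 > 1, so g(0) = 0.7737 > 0 and g(1) = -0.0976 < 0.
Newton–Raphson from β = 0.53:
  β = 0.5300: g = 0.19256, g' = -0.6053 → β = 0.8481
  β = 0.8481: g = 0.00634, g' = -0.6208 → β = 0.8583
Converged at β = 0.8583.
Then V = β·F = 0.8583·108 = 92.7 mol/h and L = F − V = 15.3 mol/h.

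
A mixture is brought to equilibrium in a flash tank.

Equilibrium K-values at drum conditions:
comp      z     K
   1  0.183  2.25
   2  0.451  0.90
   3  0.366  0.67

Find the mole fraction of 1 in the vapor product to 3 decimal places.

y_1 = 0.319

Let ψ = V/F and solve Σ zᵢ(Kᵢ−1)/(1+ψ(Kᵢ−1)) = 0.
Check two-phase: ΣzᵢKᵢ = 1.063 > 1 and Σzᵢ/Kᵢ = 1.129 > 1, so g(0) = 0.063 > 0 and g(1) = -0.129 < 0.
Iterate (Newton) starting at ψ = 0.5:
  ψ = 0.500: g = -0.0514, g' = -0.170 → ψ = 0.199
  ψ = 0.199: g = 0.0080, g' = -0.234 → ψ = 0.233
  ψ = 0.233: g = 0.0002, g' = -0.223 → ψ = 0.234
Converged at ψ = 0.234.
Compositions from xᵢ = zᵢ/(1+ψ(Kᵢ−1)), yᵢ = Kᵢxᵢ:
  1: x = 0.142, y = 0.319
  2: x = 0.462, y = 0.416
  3: x = 0.397, y = 0.266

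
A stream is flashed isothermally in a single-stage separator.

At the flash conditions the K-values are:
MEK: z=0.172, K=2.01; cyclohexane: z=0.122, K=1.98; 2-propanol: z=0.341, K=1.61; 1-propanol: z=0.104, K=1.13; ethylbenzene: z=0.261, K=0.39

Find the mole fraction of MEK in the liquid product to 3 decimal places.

Material balance + equilibrium reduce to Σ zᵢ(Kᵢ−1)/(1+V/F(Kᵢ−1)) = 0.
Check two-phase: ΣzᵢKᵢ = 1.356 > 1 and Σzᵢ/Kᵢ = 1.120 > 1, so g(0) = 0.356 > 0 and g(1) = -0.120 < 0.
Newton–Raphson from V/F = 0.5:
  V/F = 0.500: g = 0.1387, g' = -0.407 → V/F = 0.840
  V/F = 0.840: g = -0.0175, g' = -0.552 → V/F = 0.809
  V/F = 0.809: g = -0.0004, g' = -0.526 → V/F = 0.808
Converged at V/F = 0.808.
Compositions from xᵢ = zᵢ/(1+V/F(Kᵢ−1)), yᵢ = Kᵢxᵢ:
  MEK: x = 0.095, y = 0.190
  cyclohexane: x = 0.068, y = 0.135
  2-propanol: x = 0.228, y = 0.368
  1-propanol: x = 0.094, y = 0.106
  ethylbenzene: x = 0.515, y = 0.201

x_MEK = 0.095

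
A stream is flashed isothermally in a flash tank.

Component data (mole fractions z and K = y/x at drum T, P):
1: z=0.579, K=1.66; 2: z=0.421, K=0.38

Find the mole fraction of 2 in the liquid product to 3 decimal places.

Material balance + equilibrium reduce to Σ zᵢ(Kᵢ−1)/(1+ψ(Kᵢ−1)) = 0.
g(0) = ΣzᵢKᵢ − 1 = 0.121 and g(1) = 1 − Σzᵢ/Kᵢ = -0.457, so a root lies in (0, 1).
Newton–Raphson from ψ = 0.5:
  ψ = 0.500: g = -0.0910, g' = -0.482 → ψ = 0.311
  ψ = 0.311: g = -0.0065, g' = -0.422 → ψ = 0.296
Converged at ψ = 0.296.
Compositions from xᵢ = zᵢ/(1+ψ(Kᵢ−1)), yᵢ = Kᵢxᵢ:
  1: x = 0.484, y = 0.804
  2: x = 0.516, y = 0.196

x_2 = 0.516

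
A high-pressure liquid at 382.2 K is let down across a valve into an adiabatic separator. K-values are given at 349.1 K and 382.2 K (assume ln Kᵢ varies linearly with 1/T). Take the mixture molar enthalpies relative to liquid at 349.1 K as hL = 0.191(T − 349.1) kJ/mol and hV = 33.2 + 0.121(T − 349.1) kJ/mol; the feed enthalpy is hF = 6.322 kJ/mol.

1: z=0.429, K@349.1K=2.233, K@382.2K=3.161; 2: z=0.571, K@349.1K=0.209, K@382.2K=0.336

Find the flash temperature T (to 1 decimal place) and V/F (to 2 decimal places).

T = 355.9 K, V/F = 0.15

Adiabatic flash: solve Rachford–Rice at each trial T, then check hF = ψ·hV(T) + (1−ψ)·hL(T).
  T = 349.1 K: K = (2.233, 0.209), RR gives ψ = 0.079, H_out = 2.631 kJ/mol
  T = 382.2 K: K = (3.161, 0.336), RR gives ψ = 0.382, H_out = 18.115 kJ/mol
  T = 365.6 K: K = (2.676, 0.268), RR gives ψ = 0.245, H_out = 11.008 kJ/mol
  T = 357.4 K: K = (2.451, 0.237), RR gives ψ = 0.169, H_out = 7.099 kJ/mol
  T = 353.2 K: K = (2.339, 0.223), RR gives ψ = 0.126, H_out = 4.919 kJ/mol
  T = 355.3 K: K = (2.395, 0.230), RR gives ψ = 0.148, H_out = 6.027 kJ/mol
Linear interpolation between T = 355.3 (H_out = 6.027) and T = 357.4 (H_out = 7.099) on hF = 6.322 gives T ≈ 355.9 K, at which ψ = 0.15.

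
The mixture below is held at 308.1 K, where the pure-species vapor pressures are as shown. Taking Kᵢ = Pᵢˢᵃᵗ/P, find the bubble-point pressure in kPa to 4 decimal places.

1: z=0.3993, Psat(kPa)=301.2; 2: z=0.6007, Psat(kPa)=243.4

Pbub = 266.4795 kPa

At the bubble point ψ → 0, so ΣzᵢKᵢ = 1 with Kᵢ = Pᵢˢᵃᵗ/P ⇒ P = ΣzᵢPᵢˢᵃᵗ.
P = 0.3993·301.2 + 0.6007·243.4 = 266.4795 kPa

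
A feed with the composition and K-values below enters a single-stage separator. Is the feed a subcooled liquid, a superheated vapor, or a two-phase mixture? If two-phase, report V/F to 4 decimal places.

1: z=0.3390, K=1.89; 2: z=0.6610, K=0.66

two-phase, V/F = 0.2544

ΣzᵢKᵢ = 1.0770; Σzᵢ/Kᵢ = 1.1809.
Both exceed 1, so a two-phase solution exists.
Material balance + equilibrium reduce to Σ zᵢ(Kᵢ−1)/(1+ψ(Kᵢ−1)) = 0.
Iterate (Newton) starting at ψ = 0.5:
  ψ = 0.5000: g = -0.06198, g' = -0.2395 → ψ = 0.2413
  ψ = 0.2413: g = 0.00356, g' = -0.2727 → ψ = 0.2543
  ψ = 0.2543: g = 0.00002, g' = -0.2701 → ψ = 0.2544
Converged at ψ = 0.2544.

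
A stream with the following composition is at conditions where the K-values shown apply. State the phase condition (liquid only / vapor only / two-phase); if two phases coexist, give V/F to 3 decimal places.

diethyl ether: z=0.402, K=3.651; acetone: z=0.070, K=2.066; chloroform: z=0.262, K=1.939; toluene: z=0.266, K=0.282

two-phase, V/F = 0.861

ΣzᵢKᵢ = 2.195; Σzᵢ/Kᵢ = 1.222.
Both exceed 1, so a two-phase solution exists.
Rachford–Rice: g(ψ) = Σ zᵢ(Kᵢ−1)/(1+ψ(Kᵢ−1)) = 0.
Newton–Raphson from ψ = 0.45:
  ψ = 0.450: g = 0.4272, g' = -1.037 → ψ = 0.862
  ψ = 0.862: g = -0.0017, g' = -1.298 → ψ = 0.861
Converged at ψ = 0.861.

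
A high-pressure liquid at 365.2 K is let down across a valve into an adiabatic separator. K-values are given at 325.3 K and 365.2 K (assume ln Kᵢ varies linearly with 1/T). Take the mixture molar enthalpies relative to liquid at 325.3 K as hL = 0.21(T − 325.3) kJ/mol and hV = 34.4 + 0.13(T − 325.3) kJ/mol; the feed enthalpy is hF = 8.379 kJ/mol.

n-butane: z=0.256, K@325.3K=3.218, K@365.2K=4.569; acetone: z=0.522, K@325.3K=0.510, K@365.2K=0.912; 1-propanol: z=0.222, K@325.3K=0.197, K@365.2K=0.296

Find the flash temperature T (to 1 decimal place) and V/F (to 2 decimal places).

Adiabatic flash: solve Rachford–Rice at each trial T, then check hF = ψ·hV(T) + (1−ψ)·hL(T).
  T = 325.3 K: K = (3.218, 0.510, 0.197), RR gives ψ = 0.102, H_out = 3.498 kJ/mol
  T = 365.2 K: K = (4.569, 0.912, 0.296), RR gives ψ = 0.558, H_out = 25.779 kJ/mol
  T = 345.2 K: K = (3.872, 0.693, 0.244), RR gives ψ = 0.302, H_out = 14.076 kJ/mol
  T = 335.2 K: K = (3.538, 0.597, 0.220), RR gives ψ = 0.197, H_out = 8.695 kJ/mol
  T = 330.2 K: K = (3.375, 0.552, 0.208), RR gives ψ = 0.148, H_out = 6.069 kJ/mol
  T = 332.7 K: K = (3.456, 0.574, 0.214), RR gives ψ = 0.172, H_out = 7.380 kJ/mol
  T = 333.9 K: K = (3.495, 0.585, 0.217), RR gives ψ = 0.184, H_out = 8.011 kJ/mol
Linear interpolation between T = 333.9 (H_out = 8.011) and T = 335.2 (H_out = 8.695) on hF = 8.379 gives T ≈ 334.6 K, at which ψ = 0.19.

T = 334.6 K, V/F = 0.19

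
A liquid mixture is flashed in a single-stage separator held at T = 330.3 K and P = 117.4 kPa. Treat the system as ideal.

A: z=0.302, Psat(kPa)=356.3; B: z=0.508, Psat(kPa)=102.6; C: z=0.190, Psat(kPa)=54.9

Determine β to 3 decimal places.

β = 0.762

Raoult's law: Kᵢ = Pᵢˢᵃᵗ/P = Pᵢˢᵃᵗ/117.4.
  K_A = 356.3/117.4 = 3.03492, K_B = 102.6/117.4 = 0.87394, K_C = 54.9/117.4 = 0.46763
Newton iteration, β⁰ = 0.5:
  β = 0.500: g = 0.0984, g' = -0.416 → β = 0.736
  β = 0.736: g = 0.0090, g' = -0.356 → β = 0.762
Converged at β = 0.762.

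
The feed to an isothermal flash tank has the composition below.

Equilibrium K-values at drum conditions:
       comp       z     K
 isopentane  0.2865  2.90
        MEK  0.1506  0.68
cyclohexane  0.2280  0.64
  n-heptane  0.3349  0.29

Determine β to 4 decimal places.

Material balance + equilibrium reduce to Σ zᵢ(Kᵢ−1)/(1+β(Kᵢ−1)) = 0.
g(0) = ΣzᵢKᵢ − 1 = 0.1763 and g(1) = 1 − Σzᵢ/Kᵢ = -0.8313, so a root lies in (0, 1).
Iterate (Newton) starting at β = 0.5:
  β = 0.5000: g = -0.24696, g' = -0.7436 → β = 0.1679
  β = 0.1679: g = 0.00447, g' = -0.8628 → β = 0.1731
Converged at β = 0.1731.

β = 0.1731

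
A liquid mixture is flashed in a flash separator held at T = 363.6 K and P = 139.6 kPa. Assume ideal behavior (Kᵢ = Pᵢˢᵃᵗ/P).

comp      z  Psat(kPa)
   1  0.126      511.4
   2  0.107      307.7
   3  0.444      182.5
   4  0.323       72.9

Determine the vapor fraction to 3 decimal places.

Raoult's law: Kᵢ = Pᵢˢᵃᵗ/P = Pᵢˢᵃᵗ/139.6.
  K_1 = 511.4/139.6 = 3.66332, K_2 = 307.7/139.6 = 2.20415, K_3 = 182.5/139.6 = 1.30731, K_4 = 72.9/139.6 = 0.52221
Newton–Raphson from ψ = 0.49:
  ψ = 0.490: g = 0.1437, g' = -0.387 → ψ = 0.861
  ψ = 0.861: g = 0.0107, g' = -0.359 → ψ = 0.891
Converged at ψ = 0.891.

ψ = 0.891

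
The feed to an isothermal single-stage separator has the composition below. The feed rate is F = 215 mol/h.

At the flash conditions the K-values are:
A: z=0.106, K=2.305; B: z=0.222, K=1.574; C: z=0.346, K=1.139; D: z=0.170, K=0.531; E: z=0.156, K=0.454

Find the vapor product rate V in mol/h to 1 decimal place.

V = 112.6 mol/h

Material balance + equilibrium reduce to Σ zᵢ(Kᵢ−1)/(1+ψ(Kᵢ−1)) = 0.
g(0) = ΣzᵢKᵢ − 1 = 0.149 and g(1) = 1 − Σzᵢ/Kᵢ = -0.155, so a root lies in (0, 1).
Iterate (Newton) starting at ψ = 0.64:
  ψ = 0.640: g = -0.0321, g' = -0.285 → ψ = 0.527
  ψ = 0.527: g = -0.0009, g' = -0.270 → ψ = 0.524
Converged at ψ = 0.524.
Then V = ψ·F = 0.5237·215 = 112.6 mol/h and L = F − V = 102.4 mol/h.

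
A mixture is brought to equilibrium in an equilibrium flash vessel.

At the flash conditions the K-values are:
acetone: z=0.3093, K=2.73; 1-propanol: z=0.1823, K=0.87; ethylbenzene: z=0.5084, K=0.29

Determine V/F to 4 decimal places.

V/F = 0.1464

Rachford–Rice: g(V/F) = Σ zᵢ(Kᵢ−1)/(1+V/F(Kᵢ−1)) = 0.
Feasibility: ΣzᵢKᵢ = 1.1504, Σzᵢ/Kᵢ = 2.0759 — both > 1, two phases present.
Newton iteration, V/F⁰ = 0.7:
  V/F = 0.7000: g = -0.50168, g' = -1.2060 → V/F = 0.2840
  V/F = 0.2840: g = -0.11796, g' = -0.8216 → V/F = 0.1405
  V/F = 0.1405: g = 0.00539, g' = -0.9186 → V/F = 0.1463
  V/F = 0.1463: g = 0.00002, g' = -0.9118 → V/F = 0.1464
Converged at V/F = 0.1464.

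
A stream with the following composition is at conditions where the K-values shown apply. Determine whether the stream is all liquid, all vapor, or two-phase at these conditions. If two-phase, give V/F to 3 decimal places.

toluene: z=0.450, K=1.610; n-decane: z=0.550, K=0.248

all liquid

ΣzᵢKᵢ = 0.861; Σzᵢ/Kᵢ = 2.497.
Since ΣzᵢKᵢ < 1 the mixture is below its bubble point — single liquid phase.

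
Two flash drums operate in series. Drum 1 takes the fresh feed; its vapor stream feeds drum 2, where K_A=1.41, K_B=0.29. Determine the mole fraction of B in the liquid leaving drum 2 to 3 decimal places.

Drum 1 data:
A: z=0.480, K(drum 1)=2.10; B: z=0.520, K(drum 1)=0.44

Drum 1:
Material balance + equilibrium reduce to Σ zᵢ(Kᵢ−1)/(1+ψ₁(Kᵢ−1)) = 0.
g(0) = ΣzᵢKᵢ − 1 = 0.237 and g(1) = 1 − Σzᵢ/Kᵢ = -0.410, so a root lies in (0, 1).
Binary case is linear: z₁(K₁−1)(1+ψ₁(K₂−1)) + z₂(K₂−1)(1+ψ₁(K₁−1)) = 0
⇒ ψ₁ = [z₁(K₁−1)+z₂(K₂−1)] / [−(K₁−1)(K₂−1)] = 0.2368/0.6160 = 0.384
Drum-1 compositions:
  A: x = 0.337, y = 0.708
  B: x = 0.663, y = 0.292
Drum-2 feed = drum-1 vapor: z₂ = (0.7084, 0.2916).
Drum 2:
Let ψ₂ = V/F and solve Σ zᵢ(Kᵢ−1)/(1+ψ₂(Kᵢ−1)) = 0.
Check two-phase: ΣzᵢKᵢ = 1.083 > 1 and Σzᵢ/Kᵢ = 1.508 > 1, so g(0) = 0.083 > 0 and g(1) = -0.508 < 0.
Binary case is linear: z₁(K₁−1)(1+ψ₂(K₂−1)) + z₂(K₂−1)(1+ψ₂(K₁−1)) = 0
⇒ ψ₂ = [z₁(K₁−1)+z₂(K₂−1)] / [−(K₁−1)(K₂−1)] = 0.0834/0.2911 = 0.287
  A: x = 0.634, y = 0.894
  B: x = 0.366, y = 0.106

x_B (drum 2) = 0.366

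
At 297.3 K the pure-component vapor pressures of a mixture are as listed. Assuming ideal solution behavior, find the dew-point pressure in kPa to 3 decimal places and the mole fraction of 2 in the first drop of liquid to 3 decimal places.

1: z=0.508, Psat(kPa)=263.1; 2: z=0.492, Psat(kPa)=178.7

Pdew = 213.491 kPa, x_2 = 0.588

At the dew point ψ → 1, so Σzᵢ/Kᵢ = 1 with Kᵢ = Pᵢˢᵃᵗ/P ⇒ 1/P = Σzᵢ/Pᵢˢᵃᵗ.
1/P = 0.508/263.1 + 0.492/178.7 = 0.004684 ⇒ P = 213.491 kPa
xᵢ = zᵢP/Pᵢˢᵃᵗ ⇒ x_2 = 0.492·213.491/178.7 = 0.588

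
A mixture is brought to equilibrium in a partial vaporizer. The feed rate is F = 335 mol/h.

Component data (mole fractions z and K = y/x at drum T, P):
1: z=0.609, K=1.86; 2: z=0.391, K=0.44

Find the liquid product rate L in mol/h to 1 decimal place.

Rachford–Rice: g(β) = Σ zᵢ(Kᵢ−1)/(1+β(Kᵢ−1)) = 0.
Feasibility: ΣzᵢKᵢ = 1.305, Σzᵢ/Kᵢ = 1.216 — both > 1, two phases present.
Binary case is linear: z₁(K₁−1)(1+β(K₂−1)) + z₂(K₂−1)(1+β(K₁−1)) = 0
⇒ β = [z₁(K₁−1)+z₂(K₂−1)] / [−(K₁−1)(K₂−1)] = 0.3048/0.4816 = 0.633
Then V = β·F = 0.6328·335 = 212.0 mol/h and L = F − V = 123.0 mol/h.

L = 123.0 mol/h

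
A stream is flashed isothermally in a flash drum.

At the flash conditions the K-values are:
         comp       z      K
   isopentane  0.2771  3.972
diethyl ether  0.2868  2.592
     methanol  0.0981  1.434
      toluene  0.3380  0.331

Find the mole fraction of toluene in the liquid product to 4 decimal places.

Iterate (Newton) starting at ψ = 0.63:
  ψ = 0.6300: g = 0.15725, g' = -0.9412 → ψ = 0.7971
  ψ = 0.7971: g = -0.00713, g' = -1.0614 → ψ = 0.7904
  ψ = 0.7904: g = -0.00003, g' = -1.0522 → ψ = 0.7903
Converged at ψ = 0.7903.
Compositions from xᵢ = zᵢ/(1+ψ(Kᵢ−1)), yᵢ = Kᵢxᵢ:
  isopentane: x = 0.0827, y = 0.3287
  diethyl ether: x = 0.1270, y = 0.3292
  methanol: x = 0.0730, y = 0.1047
  toluene: x = 0.7172, y = 0.2374

x_toluene = 0.7172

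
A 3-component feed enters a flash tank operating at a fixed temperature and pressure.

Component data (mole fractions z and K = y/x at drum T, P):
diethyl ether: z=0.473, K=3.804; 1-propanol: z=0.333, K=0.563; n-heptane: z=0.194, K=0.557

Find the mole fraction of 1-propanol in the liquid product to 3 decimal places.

Iterate (Newton) starting at ψ = 0.56:
  ψ = 0.560: g = 0.2091, g' = -0.742 → ψ = 0.842
  ψ = 0.842: g = 0.0274, g' = -0.585 → ψ = 0.889
Converged at ψ = 0.889.
Compositions from xᵢ = zᵢ/(1+ψ(Kᵢ−1)), yᵢ = Kᵢxᵢ:
  diethyl ether: x = 0.135, y = 0.515
  1-propanol: x = 0.545, y = 0.307
  n-heptane: x = 0.320, y = 0.178

x_1-propanol = 0.545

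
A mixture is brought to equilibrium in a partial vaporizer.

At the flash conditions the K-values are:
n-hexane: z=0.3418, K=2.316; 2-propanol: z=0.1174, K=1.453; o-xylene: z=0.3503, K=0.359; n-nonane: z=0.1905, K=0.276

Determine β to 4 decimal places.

Rachford–Rice: g(β) = Σ zᵢ(Kᵢ−1)/(1+β(Kᵢ−1)) = 0.
Check two-phase: ΣzᵢKᵢ = 1.1405 > 1 and Σzᵢ/Kᵢ = 1.8944 > 1, so g(0) = 0.1405 > 0 and g(1) = -0.8944 < 0.
Iterate (Newton) starting at β = 0.5:
  β = 0.5000: g = -0.23197, g' = -0.7884 → β = 0.2058
  β = 0.2058: g = -0.01812, g' = -0.7156 → β = 0.1804
  β = 0.1804: g = 0.00009, g' = -0.7233 → β = 0.1806
Converged at β = 0.1806.

β = 0.1806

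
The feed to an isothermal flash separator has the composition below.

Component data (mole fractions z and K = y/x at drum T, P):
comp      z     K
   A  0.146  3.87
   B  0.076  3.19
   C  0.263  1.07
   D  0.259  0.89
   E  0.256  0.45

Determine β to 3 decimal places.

β = 0.607

Material balance + equilibrium reduce to Σ zᵢ(Kᵢ−1)/(1+β(Kᵢ−1)) = 0.
g(0) = ΣzᵢKᵢ − 1 = 0.435 and g(1) = 1 − Σzᵢ/Kᵢ = -0.167, so a root lies in (0, 1).
Newton–Raphson from β = 0.5:
  β = 0.500: g = 0.0450, g' = -0.438 → β = 0.603
  β = 0.603: g = 0.0018, g' = -0.407 → β = 0.607
Converged at β = 0.607.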